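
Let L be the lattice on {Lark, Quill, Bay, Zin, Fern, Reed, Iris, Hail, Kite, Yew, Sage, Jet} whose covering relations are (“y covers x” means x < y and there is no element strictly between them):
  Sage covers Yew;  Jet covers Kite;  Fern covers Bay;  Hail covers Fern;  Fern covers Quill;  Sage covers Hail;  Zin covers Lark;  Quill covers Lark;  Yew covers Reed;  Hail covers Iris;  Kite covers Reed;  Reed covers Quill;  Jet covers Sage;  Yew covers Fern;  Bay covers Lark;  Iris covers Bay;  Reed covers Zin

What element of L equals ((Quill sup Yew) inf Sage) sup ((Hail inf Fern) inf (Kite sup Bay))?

Quill ∨ Yew = Yew
Yew ∧ Sage = Yew
Hail ∧ Fern = Fern
Kite ∨ Bay = Jet
Fern ∧ Jet = Fern
Yew ∨ Fern = Yew

Yew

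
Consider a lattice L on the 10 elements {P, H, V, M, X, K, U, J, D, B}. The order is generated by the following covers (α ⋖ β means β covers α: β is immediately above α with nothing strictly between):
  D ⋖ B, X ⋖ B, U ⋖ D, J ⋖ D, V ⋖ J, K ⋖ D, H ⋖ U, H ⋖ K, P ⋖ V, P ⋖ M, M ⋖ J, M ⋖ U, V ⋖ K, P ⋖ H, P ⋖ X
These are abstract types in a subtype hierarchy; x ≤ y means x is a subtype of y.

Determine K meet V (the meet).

V

Common lower bounds of {K, V}: P, V.
The greatest among these is V.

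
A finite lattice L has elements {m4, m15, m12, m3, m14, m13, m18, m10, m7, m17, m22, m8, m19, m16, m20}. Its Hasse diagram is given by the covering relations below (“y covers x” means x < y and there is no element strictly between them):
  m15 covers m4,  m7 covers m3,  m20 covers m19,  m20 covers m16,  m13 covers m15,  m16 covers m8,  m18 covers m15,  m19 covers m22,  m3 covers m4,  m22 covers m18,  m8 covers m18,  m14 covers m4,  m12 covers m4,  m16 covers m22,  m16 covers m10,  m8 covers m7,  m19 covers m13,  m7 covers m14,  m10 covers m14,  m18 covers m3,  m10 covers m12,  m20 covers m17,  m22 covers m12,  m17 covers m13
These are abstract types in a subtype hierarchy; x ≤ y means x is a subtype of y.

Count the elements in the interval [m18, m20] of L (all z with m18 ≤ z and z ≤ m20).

6

The interval [m18, m20] = {m16, m18, m19, m20, m22, m8}, which has 6 elements.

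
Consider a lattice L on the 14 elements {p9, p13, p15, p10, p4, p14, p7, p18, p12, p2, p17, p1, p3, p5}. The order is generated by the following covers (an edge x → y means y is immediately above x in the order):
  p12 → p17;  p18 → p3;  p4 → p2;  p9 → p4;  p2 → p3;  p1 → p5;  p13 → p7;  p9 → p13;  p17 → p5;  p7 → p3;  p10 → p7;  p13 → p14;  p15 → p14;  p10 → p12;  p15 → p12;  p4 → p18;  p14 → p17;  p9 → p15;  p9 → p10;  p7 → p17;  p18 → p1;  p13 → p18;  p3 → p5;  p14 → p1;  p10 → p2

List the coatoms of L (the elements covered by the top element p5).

p1, p17, p3

The coatoms are exactly the elements covered by p5: p1, p17, p3.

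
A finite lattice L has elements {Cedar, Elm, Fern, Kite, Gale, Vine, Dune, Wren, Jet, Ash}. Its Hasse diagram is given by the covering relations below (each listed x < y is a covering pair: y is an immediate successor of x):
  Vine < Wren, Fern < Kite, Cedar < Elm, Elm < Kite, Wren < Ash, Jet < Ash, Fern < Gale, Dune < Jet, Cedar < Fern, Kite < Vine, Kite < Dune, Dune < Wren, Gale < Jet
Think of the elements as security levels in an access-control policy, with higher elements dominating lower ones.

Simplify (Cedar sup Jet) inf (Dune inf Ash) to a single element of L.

Cedar ∨ Jet = Jet
Dune ∧ Ash = Dune
Jet ∧ Dune = Dune

Dune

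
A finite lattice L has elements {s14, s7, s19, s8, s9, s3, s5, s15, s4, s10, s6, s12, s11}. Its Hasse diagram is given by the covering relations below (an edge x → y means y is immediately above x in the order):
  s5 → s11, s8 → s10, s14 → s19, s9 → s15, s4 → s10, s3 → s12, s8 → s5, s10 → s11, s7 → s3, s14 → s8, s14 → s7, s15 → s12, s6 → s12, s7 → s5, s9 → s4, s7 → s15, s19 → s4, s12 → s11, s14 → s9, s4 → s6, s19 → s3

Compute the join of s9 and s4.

s4

Common upper bounds of {s9, s4}: s10, s11, s12, s4, s6.
The least among these is s4.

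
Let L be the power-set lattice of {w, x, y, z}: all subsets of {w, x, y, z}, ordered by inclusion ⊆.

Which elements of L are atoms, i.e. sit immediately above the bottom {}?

{w}, {x}, {y}, {z}

The atoms are exactly the elements that cover {}: {w}, {x}, {y}, {z}.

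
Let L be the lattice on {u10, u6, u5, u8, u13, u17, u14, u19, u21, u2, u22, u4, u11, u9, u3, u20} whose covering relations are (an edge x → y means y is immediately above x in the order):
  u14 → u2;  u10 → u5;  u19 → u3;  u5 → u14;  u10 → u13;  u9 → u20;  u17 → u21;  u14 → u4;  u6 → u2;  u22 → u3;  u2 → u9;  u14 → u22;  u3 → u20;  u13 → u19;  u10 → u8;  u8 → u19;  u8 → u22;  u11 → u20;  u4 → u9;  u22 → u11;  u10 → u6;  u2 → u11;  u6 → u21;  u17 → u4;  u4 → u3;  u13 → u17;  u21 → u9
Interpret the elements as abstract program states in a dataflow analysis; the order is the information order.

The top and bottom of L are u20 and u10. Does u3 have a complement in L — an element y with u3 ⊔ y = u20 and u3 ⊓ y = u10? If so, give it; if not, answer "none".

u6

Need y with u3 ∨ y = u20 and u3 ∧ y = u10.
Checking each element gives: u6.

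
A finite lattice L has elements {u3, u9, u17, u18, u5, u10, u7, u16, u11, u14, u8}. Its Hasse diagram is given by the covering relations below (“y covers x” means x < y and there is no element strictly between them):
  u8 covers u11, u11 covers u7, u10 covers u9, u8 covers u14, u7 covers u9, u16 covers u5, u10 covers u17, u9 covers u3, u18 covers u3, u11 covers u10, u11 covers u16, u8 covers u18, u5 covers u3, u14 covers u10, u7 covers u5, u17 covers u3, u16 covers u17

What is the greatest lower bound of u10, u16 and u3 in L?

Common lower bounds of {u10, u16, u3}: u3.
The greatest among these is u3.

u3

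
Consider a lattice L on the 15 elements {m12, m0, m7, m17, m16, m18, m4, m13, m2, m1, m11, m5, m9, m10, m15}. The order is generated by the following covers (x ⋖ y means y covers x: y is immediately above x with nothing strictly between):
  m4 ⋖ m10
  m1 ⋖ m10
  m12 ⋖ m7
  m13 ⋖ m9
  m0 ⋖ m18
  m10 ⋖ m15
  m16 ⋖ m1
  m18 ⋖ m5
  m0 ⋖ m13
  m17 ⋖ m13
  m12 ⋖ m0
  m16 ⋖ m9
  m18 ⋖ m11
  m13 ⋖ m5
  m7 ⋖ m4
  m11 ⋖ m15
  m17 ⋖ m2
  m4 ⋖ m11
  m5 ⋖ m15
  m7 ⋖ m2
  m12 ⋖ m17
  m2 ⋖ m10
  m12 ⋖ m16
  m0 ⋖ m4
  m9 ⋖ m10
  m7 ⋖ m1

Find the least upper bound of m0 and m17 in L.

m13

Common upper bounds of {m0, m17}: m10, m13, m15, m5, m9.
The least among these is m13.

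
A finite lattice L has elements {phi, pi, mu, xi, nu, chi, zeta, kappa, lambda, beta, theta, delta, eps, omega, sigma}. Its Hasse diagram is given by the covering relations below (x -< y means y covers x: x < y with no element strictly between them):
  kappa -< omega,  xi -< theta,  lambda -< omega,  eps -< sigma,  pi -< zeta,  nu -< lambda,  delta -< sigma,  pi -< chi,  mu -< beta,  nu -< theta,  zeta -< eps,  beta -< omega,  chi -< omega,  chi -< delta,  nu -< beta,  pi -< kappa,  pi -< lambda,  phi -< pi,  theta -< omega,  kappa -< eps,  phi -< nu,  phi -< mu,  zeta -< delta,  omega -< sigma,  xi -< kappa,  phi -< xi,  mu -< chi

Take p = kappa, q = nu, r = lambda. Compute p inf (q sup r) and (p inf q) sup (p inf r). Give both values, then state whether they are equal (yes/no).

pi; pi; yes

q sup r = lambda, so p inf (q sup r) = kappa inf lambda = pi.
p inf q = phi and p inf r = pi, so (p inf q) sup (p inf r) = phi sup pi = pi.
Equal: yes.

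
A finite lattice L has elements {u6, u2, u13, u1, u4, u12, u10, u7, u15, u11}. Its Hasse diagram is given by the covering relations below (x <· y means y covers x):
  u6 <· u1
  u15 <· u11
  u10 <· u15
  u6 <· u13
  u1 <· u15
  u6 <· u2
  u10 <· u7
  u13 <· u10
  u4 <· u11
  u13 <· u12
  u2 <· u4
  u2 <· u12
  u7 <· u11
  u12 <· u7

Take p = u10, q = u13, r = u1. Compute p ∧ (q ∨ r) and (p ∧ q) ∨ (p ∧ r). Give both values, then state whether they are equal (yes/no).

u10; u13; no

q ∨ r = u15, so p ∧ (q ∨ r) = u10 ∧ u15 = u10.
p ∧ q = u13 and p ∧ r = u6, so (p ∧ q) ∨ (p ∧ r) = u13 ∨ u6 = u13.
Equal: no.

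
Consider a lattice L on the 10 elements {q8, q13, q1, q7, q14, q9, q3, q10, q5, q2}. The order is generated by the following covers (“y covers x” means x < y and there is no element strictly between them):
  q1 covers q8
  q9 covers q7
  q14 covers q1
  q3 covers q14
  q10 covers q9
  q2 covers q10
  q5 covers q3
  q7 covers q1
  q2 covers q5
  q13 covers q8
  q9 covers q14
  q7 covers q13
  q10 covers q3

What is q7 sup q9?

q9

Common upper bounds of {q7, q9}: q10, q2, q9.
The least among these is q9.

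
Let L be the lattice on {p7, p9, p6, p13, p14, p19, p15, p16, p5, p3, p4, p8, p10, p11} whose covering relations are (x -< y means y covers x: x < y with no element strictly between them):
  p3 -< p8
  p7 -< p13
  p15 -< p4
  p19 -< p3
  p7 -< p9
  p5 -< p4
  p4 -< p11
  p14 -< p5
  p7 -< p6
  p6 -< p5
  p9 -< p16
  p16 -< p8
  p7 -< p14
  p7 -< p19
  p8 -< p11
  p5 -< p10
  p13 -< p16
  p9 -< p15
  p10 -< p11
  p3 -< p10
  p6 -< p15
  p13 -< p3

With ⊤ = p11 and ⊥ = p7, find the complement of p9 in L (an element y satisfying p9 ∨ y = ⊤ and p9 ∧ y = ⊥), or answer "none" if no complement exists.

p10

Need y with p9 ∨ y = p11 and p9 ∧ y = p7.
Checking each element gives: p10.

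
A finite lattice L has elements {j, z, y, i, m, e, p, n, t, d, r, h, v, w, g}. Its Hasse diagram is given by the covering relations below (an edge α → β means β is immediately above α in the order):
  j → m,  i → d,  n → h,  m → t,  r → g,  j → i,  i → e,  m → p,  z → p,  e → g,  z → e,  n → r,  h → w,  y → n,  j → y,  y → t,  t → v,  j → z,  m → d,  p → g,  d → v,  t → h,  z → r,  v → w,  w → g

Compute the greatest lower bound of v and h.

t

Common lower bounds of {v, h}: j, m, t, y.
The greatest among these is t.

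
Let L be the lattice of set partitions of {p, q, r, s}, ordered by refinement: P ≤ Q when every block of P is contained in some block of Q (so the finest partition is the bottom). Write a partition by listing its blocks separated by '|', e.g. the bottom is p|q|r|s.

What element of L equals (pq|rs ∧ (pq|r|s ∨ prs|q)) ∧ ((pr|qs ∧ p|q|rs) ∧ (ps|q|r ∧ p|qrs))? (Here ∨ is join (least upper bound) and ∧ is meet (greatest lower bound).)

p|q|r|s

pq|r|s ∨ prs|q = pqrs
pq|rs ∧ pqrs = pq|rs
pr|qs ∧ p|q|rs = p|q|r|s
ps|q|r ∧ p|qrs = p|q|r|s
p|q|r|s ∧ p|q|r|s = p|q|r|s
pq|rs ∧ p|q|r|s = p|q|r|s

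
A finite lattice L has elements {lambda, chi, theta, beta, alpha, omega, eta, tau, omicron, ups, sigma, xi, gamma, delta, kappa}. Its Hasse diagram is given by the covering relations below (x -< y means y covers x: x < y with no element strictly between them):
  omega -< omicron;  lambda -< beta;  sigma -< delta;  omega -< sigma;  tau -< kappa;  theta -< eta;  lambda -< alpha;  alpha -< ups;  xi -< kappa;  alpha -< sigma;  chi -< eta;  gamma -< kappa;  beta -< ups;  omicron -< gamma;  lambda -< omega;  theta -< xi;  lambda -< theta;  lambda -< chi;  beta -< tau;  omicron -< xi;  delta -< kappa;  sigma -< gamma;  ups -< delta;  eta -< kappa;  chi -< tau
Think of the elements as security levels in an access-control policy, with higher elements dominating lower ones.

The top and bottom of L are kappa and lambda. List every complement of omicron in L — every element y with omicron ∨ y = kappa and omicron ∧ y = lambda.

beta, chi, eta, tau, ups

Need y with omicron ∨ y = kappa and omicron ∧ y = lambda.
Checking each element gives: beta, chi, eta, tau, ups.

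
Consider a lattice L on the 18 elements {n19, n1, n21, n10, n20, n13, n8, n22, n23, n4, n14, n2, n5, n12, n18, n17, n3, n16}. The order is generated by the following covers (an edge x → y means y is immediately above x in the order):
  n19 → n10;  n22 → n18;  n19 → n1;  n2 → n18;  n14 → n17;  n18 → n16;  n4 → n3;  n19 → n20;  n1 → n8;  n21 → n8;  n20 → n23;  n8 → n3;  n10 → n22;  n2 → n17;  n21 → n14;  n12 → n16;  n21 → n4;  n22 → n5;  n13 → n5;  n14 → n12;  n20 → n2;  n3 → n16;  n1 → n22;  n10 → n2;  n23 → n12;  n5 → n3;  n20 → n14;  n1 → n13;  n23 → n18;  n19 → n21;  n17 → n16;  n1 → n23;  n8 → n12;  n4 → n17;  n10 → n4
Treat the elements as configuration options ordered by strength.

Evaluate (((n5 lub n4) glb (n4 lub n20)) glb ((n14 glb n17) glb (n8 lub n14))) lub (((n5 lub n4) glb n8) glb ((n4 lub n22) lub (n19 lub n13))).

n5 ∨ n4 = n3
n4 ∨ n20 = n17
n3 ∧ n17 = n4
n14 ∧ n17 = n14
n8 ∨ n14 = n12
n14 ∧ n12 = n14
n4 ∧ n14 = n21
n5 ∨ n4 = n3
n3 ∧ n8 = n8
n4 ∨ n22 = n3
n19 ∨ n13 = n13
n3 ∨ n13 = n3
n8 ∧ n3 = n8
n21 ∨ n8 = n8

n8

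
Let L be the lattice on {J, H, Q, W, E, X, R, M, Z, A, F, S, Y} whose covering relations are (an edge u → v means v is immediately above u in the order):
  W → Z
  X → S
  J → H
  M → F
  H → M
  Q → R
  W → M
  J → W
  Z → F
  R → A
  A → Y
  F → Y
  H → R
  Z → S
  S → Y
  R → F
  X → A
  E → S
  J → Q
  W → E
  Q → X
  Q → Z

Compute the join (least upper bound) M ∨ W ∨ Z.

F

Common upper bounds of {M, W, Z}: F, Y.
The least among these is F.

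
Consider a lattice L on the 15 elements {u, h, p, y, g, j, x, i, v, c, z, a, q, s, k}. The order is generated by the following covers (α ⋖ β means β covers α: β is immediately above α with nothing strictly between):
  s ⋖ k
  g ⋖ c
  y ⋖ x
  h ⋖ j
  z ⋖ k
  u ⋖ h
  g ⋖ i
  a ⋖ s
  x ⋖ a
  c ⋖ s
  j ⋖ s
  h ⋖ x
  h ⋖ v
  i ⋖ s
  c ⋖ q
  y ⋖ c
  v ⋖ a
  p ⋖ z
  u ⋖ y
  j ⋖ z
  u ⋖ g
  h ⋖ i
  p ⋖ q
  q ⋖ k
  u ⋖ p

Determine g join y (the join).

c

Common upper bounds of {g, y}: c, k, q, s.
The least among these is c.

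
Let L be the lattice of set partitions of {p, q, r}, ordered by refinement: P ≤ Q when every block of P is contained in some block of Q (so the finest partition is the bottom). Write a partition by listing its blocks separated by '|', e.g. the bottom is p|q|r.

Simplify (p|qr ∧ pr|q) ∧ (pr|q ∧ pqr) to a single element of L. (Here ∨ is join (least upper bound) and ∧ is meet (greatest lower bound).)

p|q|r

p|qr ∧ pr|q = p|q|r
pr|q ∧ pqr = pr|q
p|q|r ∧ pr|q = p|q|r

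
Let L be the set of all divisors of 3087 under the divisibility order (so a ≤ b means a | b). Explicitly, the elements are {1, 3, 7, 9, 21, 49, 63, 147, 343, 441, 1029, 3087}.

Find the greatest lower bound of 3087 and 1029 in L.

1029

In the divisibility order, the meet is the greatest common divisor: gcd(3087, 1029) = 1029.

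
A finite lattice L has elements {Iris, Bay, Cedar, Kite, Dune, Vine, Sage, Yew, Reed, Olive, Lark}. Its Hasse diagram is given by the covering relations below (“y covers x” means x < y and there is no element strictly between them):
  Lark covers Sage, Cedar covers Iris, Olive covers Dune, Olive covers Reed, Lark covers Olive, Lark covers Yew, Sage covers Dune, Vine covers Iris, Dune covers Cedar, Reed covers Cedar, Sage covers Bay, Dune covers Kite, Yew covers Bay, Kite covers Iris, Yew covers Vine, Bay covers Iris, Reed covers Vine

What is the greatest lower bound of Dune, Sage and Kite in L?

Kite

Common lower bounds of {Dune, Sage, Kite}: Iris, Kite.
The greatest among these is Kite.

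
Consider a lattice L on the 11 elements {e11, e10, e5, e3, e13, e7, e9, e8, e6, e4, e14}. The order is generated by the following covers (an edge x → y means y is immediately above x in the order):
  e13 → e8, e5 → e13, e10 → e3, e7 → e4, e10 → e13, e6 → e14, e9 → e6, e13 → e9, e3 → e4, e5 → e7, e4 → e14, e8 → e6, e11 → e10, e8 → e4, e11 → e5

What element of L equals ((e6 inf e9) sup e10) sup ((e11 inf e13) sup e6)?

e6 ∧ e9 = e9
e9 ∨ e10 = e9
e11 ∧ e13 = e11
e11 ∨ e6 = e6
e9 ∨ e6 = e6

e6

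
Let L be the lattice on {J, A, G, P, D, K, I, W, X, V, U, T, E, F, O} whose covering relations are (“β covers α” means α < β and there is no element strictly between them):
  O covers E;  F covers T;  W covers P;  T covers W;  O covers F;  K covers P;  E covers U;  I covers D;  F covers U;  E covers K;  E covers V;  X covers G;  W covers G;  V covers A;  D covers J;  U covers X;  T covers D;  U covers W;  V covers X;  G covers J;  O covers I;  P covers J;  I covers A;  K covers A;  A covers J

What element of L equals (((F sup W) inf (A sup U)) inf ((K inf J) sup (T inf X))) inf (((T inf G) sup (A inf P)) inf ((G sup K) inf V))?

G

F ∨ W = F
A ∨ U = E
F ∧ E = U
K ∧ J = J
T ∧ X = G
J ∨ G = G
U ∧ G = G
T ∧ G = G
A ∧ P = J
G ∨ J = G
G ∨ K = E
E ∧ V = V
G ∧ V = G
G ∧ G = G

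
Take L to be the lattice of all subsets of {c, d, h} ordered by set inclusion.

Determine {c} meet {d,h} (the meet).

Common lower bounds of {{c}, {d,h}}: {}.
The greatest among these is {}.

{}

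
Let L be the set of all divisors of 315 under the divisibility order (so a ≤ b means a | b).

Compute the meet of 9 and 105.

3

In the divisibility order, the meet is the greatest common divisor: gcd(9, 105) = 3.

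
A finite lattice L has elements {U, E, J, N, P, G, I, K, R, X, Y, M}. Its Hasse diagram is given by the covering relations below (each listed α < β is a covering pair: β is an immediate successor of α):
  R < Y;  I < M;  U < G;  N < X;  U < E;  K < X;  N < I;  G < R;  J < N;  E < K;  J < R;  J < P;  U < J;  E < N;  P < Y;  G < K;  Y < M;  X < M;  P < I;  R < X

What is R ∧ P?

Common lower bounds of {R, P}: J, U.
The greatest among these is J.

J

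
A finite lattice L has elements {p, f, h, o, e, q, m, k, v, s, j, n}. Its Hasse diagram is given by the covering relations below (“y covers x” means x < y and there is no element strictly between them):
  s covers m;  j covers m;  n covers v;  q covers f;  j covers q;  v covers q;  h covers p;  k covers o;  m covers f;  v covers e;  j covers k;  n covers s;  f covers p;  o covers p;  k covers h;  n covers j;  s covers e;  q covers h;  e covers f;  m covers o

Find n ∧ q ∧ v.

Common lower bounds of {n, q, v}: f, h, p, q.
The greatest among these is q.

q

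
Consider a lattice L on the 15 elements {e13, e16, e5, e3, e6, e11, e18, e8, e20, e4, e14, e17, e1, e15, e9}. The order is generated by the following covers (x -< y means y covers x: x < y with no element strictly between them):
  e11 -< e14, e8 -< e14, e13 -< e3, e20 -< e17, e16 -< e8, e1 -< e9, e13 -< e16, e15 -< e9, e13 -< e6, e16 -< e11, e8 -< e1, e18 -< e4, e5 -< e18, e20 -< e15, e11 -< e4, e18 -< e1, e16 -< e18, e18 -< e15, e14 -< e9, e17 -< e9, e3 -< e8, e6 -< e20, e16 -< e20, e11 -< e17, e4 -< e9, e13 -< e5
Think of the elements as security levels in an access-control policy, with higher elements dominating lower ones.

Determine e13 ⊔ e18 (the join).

Common upper bounds of {e13, e18}: e1, e15, e18, e4, e9.
The least among these is e18.

e18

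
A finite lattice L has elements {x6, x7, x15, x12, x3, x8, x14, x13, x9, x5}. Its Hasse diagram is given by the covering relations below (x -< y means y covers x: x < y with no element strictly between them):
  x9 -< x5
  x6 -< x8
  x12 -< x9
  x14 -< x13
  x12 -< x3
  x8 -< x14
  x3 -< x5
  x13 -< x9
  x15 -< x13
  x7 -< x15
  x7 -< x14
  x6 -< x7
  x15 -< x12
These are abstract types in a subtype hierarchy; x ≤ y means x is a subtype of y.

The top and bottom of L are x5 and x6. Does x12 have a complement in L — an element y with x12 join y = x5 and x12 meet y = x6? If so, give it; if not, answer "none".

For every candidate y, either x12 ∨ y ≠ x5 or x12 ∧ y ≠ x6; no complement exists.

none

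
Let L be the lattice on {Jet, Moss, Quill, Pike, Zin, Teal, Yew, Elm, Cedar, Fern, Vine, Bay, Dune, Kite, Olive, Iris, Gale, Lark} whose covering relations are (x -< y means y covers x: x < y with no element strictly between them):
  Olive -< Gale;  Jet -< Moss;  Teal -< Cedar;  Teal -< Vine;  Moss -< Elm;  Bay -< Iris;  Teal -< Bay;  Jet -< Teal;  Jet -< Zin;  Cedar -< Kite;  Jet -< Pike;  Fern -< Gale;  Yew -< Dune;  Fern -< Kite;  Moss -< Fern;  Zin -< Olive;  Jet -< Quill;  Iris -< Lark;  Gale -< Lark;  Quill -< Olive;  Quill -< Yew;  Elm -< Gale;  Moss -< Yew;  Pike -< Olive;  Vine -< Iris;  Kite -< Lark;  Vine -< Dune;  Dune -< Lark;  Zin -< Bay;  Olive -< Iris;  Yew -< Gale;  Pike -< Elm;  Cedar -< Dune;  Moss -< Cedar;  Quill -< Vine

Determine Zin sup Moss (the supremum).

Gale

Common upper bounds of {Zin, Moss}: Gale, Lark.
The least among these is Gale.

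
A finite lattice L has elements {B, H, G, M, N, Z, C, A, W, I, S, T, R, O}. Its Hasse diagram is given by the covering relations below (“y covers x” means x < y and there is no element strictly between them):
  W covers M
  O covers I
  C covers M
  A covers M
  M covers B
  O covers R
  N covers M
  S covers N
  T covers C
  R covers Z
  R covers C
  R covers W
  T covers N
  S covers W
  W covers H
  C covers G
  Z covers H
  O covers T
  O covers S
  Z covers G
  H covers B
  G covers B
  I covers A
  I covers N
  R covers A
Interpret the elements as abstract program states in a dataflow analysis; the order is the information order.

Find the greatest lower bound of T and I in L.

N

Common lower bounds of {T, I}: B, M, N.
The greatest among these is N.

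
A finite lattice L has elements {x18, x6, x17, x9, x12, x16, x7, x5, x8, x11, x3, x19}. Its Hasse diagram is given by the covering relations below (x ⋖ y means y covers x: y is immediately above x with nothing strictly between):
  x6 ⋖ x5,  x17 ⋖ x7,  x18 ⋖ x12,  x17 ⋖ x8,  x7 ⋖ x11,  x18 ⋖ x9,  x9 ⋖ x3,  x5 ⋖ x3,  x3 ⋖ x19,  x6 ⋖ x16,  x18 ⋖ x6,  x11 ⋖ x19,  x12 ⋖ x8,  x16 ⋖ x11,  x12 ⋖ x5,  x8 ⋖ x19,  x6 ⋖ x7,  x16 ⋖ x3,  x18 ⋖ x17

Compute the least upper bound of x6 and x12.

x5

Common upper bounds of {x6, x12}: x19, x3, x5.
The least among these is x5.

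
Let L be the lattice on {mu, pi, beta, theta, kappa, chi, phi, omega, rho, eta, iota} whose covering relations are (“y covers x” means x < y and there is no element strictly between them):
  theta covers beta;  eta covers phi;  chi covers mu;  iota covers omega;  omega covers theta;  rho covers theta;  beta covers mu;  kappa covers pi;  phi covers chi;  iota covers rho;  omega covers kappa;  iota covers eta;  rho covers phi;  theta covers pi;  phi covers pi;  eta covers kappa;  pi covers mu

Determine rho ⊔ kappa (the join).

iota

Common upper bounds of {rho, kappa}: iota.
The least among these is iota.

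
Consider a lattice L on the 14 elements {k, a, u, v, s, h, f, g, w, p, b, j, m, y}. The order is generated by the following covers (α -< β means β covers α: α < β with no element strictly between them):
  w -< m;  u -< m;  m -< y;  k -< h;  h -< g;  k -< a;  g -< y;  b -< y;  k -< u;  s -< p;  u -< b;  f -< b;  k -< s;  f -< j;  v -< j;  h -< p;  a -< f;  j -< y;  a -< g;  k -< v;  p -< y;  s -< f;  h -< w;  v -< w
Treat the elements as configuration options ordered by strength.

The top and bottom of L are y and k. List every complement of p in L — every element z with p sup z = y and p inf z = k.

a, u, v

Need z with p ∨ z = y and p ∧ z = k.
Checking each element gives: a, u, v.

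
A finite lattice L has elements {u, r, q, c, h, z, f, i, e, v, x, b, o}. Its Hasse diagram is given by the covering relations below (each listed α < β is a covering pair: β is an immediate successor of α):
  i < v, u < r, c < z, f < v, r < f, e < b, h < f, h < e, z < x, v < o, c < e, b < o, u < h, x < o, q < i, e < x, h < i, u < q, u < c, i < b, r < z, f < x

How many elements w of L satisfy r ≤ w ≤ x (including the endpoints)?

4

The interval [r, x] = {f, r, x, z}, which has 4 elements.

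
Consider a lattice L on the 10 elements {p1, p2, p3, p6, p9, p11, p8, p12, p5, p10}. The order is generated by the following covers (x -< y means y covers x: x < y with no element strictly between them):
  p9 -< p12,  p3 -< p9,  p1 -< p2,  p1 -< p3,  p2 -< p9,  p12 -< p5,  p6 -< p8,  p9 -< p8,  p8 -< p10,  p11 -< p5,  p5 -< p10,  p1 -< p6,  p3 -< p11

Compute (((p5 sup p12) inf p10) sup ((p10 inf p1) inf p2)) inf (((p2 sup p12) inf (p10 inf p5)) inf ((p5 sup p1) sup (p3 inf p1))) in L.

p12

p5 ∨ p12 = p5
p5 ∧ p10 = p5
p10 ∧ p1 = p1
p1 ∧ p2 = p1
p5 ∨ p1 = p5
p2 ∨ p12 = p12
p10 ∧ p5 = p5
p12 ∧ p5 = p12
p5 ∨ p1 = p5
p3 ∧ p1 = p1
p5 ∨ p1 = p5
p12 ∧ p5 = p12
p5 ∧ p12 = p12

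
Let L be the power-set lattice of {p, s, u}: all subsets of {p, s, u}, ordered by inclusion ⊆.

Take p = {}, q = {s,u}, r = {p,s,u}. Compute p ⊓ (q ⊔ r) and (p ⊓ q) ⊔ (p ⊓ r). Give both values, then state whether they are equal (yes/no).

q ⊔ r = {p,s,u}, so p ⊓ (q ⊔ r) = {} ⊓ {p,s,u} = {}.
p ⊓ q = {} and p ⊓ r = {}, so (p ⊓ q) ⊔ (p ⊓ r) = {} ⊔ {} = {}.
Equal: yes.

{}; {}; yes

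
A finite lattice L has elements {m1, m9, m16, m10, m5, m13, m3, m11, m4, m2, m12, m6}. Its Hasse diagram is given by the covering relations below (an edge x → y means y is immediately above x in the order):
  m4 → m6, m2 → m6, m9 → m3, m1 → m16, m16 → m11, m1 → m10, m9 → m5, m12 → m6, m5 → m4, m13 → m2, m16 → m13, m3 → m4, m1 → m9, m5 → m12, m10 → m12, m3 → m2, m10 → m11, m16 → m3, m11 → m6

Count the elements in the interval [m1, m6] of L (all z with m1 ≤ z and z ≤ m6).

12

The interval [m1, m6] = {m1, m10, m11, m12, m13, m16, m2, m3, m4, m5, m6, m9}, which has 12 elements.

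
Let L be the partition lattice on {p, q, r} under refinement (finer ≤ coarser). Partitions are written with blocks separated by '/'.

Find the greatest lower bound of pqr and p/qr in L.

Common lower bounds of {pqr, p/qr}: p/q/r, p/qr.
The greatest among these is p/qr.

p/qr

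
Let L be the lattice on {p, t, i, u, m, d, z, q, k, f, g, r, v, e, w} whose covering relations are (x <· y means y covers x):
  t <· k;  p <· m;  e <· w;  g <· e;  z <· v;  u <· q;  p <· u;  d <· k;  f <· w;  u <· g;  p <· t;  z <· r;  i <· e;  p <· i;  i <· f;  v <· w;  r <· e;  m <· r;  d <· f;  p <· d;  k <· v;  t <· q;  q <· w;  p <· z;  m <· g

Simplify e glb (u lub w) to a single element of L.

e

u ∨ w = w
e ∧ w = e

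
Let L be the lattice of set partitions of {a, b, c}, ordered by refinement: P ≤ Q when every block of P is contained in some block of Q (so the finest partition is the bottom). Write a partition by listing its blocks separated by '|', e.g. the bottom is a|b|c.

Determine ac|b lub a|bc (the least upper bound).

The join of ac|b and a|bc merges any blocks that overlap across the partitions, giving abc.

abc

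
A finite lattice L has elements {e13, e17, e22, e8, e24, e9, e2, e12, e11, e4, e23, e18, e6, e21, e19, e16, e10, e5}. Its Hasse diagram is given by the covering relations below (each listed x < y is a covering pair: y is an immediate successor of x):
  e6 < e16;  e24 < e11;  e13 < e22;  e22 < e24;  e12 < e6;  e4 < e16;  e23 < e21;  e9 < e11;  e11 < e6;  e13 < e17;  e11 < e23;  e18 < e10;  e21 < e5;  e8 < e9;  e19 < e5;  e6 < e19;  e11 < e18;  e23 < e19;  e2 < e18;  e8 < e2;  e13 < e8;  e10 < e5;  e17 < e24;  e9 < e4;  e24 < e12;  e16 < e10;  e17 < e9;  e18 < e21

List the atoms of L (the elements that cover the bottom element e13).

The atoms are exactly the elements that cover e13: e17, e22, e8.

e17, e22, e8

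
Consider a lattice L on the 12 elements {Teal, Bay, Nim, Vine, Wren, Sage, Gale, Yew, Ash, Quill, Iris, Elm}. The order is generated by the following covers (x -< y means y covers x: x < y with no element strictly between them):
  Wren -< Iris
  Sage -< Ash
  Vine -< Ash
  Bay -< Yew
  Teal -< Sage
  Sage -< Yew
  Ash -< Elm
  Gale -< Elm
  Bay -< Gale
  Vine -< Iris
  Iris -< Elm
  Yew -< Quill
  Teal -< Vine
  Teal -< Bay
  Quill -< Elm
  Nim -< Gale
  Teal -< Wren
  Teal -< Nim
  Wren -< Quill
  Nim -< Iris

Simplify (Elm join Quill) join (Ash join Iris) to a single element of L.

Elm

Elm ∨ Quill = Elm
Ash ∨ Iris = Elm
Elm ∨ Elm = Elm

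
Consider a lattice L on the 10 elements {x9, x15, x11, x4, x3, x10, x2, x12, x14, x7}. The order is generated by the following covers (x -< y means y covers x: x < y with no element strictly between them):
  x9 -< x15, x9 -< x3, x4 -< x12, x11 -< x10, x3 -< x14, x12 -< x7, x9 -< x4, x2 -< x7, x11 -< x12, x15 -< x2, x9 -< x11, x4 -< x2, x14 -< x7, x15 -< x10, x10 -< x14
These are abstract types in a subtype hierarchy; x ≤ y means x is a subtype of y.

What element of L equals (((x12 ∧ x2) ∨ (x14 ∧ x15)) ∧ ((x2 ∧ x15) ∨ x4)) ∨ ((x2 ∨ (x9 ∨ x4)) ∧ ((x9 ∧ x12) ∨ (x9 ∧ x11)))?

x2

x12 ∧ x2 = x4
x14 ∧ x15 = x15
x4 ∨ x15 = x2
x2 ∧ x15 = x15
x15 ∨ x4 = x2
x2 ∧ x2 = x2
x9 ∨ x4 = x4
x2 ∨ x4 = x2
x9 ∧ x12 = x9
x9 ∧ x11 = x9
x9 ∨ x9 = x9
x2 ∧ x9 = x9
x2 ∨ x9 = x2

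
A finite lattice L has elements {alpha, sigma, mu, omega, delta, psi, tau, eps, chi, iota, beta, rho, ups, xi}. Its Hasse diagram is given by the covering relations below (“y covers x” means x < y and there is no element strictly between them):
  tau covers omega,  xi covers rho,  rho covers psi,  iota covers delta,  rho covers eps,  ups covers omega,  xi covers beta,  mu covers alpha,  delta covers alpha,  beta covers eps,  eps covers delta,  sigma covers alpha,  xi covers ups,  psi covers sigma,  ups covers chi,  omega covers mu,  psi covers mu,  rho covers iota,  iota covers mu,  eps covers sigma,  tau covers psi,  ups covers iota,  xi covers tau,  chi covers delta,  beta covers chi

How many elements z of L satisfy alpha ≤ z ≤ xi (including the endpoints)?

The interval [alpha, xi] = {alpha, beta, chi, delta, eps, iota, mu, omega, psi, rho, sigma, tau, ups, xi}, which has 14 elements.

14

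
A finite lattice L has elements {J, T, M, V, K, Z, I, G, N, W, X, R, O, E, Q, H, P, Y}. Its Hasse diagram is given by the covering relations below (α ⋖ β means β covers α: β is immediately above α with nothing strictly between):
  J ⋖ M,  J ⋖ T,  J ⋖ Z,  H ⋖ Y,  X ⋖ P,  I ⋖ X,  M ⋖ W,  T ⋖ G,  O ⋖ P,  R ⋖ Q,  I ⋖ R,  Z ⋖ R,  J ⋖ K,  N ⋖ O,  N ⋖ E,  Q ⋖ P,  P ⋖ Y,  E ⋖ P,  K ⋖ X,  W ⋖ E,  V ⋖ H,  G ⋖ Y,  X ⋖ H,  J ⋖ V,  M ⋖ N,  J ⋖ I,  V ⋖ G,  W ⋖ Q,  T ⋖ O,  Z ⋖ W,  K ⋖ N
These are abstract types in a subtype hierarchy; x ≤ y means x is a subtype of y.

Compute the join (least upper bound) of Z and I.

R

Common upper bounds of {Z, I}: P, Q, R, Y.
The least among these is R.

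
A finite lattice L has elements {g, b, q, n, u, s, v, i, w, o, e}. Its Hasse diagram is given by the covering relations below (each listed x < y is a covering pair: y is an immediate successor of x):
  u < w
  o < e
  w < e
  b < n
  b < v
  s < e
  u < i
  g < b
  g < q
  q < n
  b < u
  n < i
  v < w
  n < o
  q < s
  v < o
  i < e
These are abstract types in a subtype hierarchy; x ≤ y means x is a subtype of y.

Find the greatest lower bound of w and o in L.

Common lower bounds of {w, o}: b, g, v.
The greatest among these is v.

v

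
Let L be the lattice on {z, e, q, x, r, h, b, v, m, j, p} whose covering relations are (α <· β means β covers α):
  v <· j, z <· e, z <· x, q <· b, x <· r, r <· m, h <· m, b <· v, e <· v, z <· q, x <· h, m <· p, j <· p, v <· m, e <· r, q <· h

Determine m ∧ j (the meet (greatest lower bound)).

Common lower bounds of {m, j}: b, e, q, v, z.
The greatest among these is v.

v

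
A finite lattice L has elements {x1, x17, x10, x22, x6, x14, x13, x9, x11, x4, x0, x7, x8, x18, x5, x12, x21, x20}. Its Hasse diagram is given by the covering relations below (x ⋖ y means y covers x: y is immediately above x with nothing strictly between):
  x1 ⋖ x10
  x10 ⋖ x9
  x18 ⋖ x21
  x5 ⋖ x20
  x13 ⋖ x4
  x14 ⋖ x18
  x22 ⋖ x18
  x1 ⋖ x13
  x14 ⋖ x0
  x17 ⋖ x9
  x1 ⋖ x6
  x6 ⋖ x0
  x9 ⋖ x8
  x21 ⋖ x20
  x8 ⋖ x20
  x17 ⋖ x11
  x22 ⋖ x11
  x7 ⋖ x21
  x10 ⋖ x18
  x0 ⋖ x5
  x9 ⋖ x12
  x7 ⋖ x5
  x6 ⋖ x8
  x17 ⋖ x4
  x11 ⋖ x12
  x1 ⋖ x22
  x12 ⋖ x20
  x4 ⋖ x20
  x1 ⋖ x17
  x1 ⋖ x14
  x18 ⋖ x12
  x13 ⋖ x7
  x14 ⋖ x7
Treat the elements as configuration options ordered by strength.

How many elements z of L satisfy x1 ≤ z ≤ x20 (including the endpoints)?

18

The interval [x1, x20] = {x0, x1, x10, x11, x12, x13, x14, x17, x18, x20, x21, x22, x4, x5, x6, x7, x8, x9}, which has 18 elements.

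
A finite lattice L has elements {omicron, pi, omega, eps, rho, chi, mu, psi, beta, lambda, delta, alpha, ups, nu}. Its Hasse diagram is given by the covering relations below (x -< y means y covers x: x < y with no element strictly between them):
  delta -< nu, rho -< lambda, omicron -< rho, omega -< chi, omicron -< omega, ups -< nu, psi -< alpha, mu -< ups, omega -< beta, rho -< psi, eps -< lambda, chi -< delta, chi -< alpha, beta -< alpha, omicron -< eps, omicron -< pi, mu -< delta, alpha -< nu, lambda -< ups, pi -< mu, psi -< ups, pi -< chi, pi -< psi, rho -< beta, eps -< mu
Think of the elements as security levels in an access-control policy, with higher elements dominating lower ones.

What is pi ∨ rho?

Common upper bounds of {pi, rho}: alpha, nu, psi, ups.
The least among these is psi.

psi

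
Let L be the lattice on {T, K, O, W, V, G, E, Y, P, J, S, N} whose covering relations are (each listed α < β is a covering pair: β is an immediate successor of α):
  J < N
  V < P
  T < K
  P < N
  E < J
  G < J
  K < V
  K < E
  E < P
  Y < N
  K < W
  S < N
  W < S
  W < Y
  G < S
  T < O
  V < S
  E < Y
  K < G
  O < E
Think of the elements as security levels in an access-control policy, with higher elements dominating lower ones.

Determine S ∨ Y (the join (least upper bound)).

Common upper bounds of {S, Y}: N.
The least among these is N.

N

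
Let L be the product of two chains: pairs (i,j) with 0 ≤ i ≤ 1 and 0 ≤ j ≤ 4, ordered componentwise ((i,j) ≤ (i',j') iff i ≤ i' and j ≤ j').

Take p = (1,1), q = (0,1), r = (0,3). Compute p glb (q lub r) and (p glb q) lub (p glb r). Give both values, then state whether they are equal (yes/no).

(0,1); (0,1); yes

q lub r = (0,3), so p glb (q lub r) = (1,1) glb (0,3) = (0,1).
p glb q = (0,1) and p glb r = (0,1), so (p glb q) lub (p glb r) = (0,1) lub (0,1) = (0,1).
Equal: yes.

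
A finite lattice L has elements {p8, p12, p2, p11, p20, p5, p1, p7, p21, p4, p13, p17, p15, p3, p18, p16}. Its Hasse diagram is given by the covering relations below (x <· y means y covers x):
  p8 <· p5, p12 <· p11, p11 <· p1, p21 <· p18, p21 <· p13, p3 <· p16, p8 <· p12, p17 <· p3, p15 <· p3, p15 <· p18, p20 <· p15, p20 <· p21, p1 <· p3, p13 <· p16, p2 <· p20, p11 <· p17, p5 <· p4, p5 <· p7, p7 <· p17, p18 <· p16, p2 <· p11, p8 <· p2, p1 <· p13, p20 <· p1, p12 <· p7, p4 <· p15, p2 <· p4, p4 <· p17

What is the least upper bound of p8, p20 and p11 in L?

p1

Common upper bounds of {p8, p20, p11}: p1, p13, p16, p3.
The least among these is p1.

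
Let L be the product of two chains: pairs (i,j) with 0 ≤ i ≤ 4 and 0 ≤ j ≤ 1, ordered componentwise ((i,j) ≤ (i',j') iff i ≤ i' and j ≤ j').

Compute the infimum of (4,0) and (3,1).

In a product of chains, the meet is componentwise min, giving (3,0).

(3,0)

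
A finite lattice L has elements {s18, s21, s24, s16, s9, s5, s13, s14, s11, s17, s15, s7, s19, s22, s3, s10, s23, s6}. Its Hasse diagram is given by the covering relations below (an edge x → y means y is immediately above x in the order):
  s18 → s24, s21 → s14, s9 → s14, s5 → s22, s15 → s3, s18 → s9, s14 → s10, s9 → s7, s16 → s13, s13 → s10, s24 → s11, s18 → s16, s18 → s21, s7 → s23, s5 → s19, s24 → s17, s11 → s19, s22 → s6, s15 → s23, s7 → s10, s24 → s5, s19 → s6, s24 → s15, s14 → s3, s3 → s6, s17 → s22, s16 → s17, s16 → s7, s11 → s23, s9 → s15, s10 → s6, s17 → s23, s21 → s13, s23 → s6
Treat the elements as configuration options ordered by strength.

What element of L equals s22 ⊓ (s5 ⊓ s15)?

s5 ∧ s15 = s24
s22 ∧ s24 = s24

s24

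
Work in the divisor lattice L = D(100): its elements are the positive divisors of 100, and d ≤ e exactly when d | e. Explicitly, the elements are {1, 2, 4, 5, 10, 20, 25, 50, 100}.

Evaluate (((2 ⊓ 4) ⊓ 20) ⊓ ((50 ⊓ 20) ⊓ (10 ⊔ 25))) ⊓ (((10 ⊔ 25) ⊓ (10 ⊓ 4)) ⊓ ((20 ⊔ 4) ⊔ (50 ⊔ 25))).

2

2 ∧ 4 = 2
2 ∧ 20 = 2
50 ∧ 20 = 10
10 ∨ 25 = 50
10 ∧ 50 = 10
2 ∧ 10 = 2
10 ∨ 25 = 50
10 ∧ 4 = 2
50 ∧ 2 = 2
20 ∨ 4 = 20
50 ∨ 25 = 50
20 ∨ 50 = 100
2 ∧ 100 = 2
2 ∧ 2 = 2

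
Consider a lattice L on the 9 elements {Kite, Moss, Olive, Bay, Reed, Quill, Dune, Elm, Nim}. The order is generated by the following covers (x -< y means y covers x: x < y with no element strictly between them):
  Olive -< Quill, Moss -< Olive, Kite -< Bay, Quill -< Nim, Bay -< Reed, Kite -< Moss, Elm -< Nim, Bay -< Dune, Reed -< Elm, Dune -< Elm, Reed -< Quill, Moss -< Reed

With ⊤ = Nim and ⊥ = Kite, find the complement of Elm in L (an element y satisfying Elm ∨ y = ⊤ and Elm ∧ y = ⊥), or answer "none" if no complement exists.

For every candidate y, either Elm ∨ y ≠ Nim or Elm ∧ y ≠ Kite; no complement exists.

none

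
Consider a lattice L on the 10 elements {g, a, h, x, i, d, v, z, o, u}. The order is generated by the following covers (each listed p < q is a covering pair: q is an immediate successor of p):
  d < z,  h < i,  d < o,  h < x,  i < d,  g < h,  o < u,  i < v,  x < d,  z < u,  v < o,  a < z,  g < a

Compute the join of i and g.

Common upper bounds of {i, g}: d, i, o, u, v, z.
The least among these is i.

i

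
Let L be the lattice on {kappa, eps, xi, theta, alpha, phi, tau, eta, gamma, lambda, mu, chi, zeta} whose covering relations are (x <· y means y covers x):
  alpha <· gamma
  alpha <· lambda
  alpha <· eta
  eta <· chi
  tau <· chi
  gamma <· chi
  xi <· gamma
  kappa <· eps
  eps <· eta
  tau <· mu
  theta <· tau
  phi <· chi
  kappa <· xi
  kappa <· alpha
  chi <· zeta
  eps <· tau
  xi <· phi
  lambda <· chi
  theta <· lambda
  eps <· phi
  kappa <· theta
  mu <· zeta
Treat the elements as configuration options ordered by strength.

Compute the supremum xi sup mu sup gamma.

Common upper bounds of {xi, mu, gamma}: zeta.
The least among these is zeta.

zeta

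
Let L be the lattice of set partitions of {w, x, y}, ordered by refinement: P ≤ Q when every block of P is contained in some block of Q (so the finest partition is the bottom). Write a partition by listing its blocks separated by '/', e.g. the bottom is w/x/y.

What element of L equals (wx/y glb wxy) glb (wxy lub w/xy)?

wx/y ∧ wxy = wx/y
wxy ∨ w/xy = wxy
wx/y ∧ wxy = wx/y

wx/y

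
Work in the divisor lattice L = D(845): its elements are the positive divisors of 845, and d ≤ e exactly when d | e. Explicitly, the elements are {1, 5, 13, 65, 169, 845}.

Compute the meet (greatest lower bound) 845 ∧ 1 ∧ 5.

1

In the divisibility order, the meet is the greatest common divisor: gcd(845, 1, 5) = 1.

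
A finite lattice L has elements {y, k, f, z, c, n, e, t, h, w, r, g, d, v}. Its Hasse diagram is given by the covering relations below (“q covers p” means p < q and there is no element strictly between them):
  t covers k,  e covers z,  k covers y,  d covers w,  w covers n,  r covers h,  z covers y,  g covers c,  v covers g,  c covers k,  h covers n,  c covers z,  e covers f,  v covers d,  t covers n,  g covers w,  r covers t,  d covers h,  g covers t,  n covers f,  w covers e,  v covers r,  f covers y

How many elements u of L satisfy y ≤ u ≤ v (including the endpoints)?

The interval [y, v] = {c, d, e, f, g, h, k, n, r, t, v, w, y, z}, which has 14 elements.

14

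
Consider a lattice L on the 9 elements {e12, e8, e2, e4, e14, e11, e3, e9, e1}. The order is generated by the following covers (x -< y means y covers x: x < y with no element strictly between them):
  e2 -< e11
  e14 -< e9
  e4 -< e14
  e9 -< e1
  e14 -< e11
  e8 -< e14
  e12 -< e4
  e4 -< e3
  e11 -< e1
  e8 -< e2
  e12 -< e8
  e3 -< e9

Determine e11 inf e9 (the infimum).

e14

Common lower bounds of {e11, e9}: e12, e14, e4, e8.
The greatest among these is e14.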